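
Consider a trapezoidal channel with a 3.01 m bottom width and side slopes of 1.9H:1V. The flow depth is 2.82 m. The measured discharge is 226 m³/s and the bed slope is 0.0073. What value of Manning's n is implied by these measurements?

n = 0.012

With bottom width b = 3.01 m and side slope z = 1.9: A = (b + zy)y = (3.01 + 1.9×2.82)×2.82 = 23.6 m²; P = b + 2y√(1+z²) = 3.01 + 2×2.82×2.147 = 15.12 m.
Hydraulic radius R = A/P = 23.6/15.12 = 1.561 m.
Rearranging Manning's equation: n = (1/Q) A R^(2/3) S^(1/2) = (1/226) × 23.6 × 1.561^(2/3) × √0.0073 = 0.012.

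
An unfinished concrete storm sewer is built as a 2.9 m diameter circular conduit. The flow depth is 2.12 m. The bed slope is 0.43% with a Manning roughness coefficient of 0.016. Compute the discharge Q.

Q = 19.3 m³/s

For a circular section of diameter D = 2.9 m at depth y = 2.12 m, the central angle is θ = 2 arccos(1 − 2y/D) = 4.102 rad. Then A = (D²/8)(θ − sin θ) = 5.174 m² and P = Dθ/2 = 5.948 m.
Hydraulic radius R = A/P = 5.174/5.948 = 0.8698 m.
Manning's equation: Q = (1/n) A R^(2/3) S^(1/2) = (1/0.016) × 5.174 × 0.8698^(2/3) × 0.0043^(1/2) = 19.3 m³/s.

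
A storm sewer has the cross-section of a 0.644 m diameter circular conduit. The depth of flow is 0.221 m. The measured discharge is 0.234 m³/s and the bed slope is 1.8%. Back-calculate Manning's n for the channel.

For a circular section of diameter D = 0.644 m at depth y = 0.221 m, the central angle is θ = 2 arccos(1 − 2y/D) = 2.503 rad. Then A = (D²/8)(θ − sin θ) = 0.09891 m² and P = Dθ/2 = 0.8061 m.
Hydraulic radius R = A/P = 0.09891/0.8061 = 0.1227 m.
Rearranging Manning's equation: n = (1/Q) A R^(2/3) S^(1/2) = (1/0.234) × 0.09891 × 0.1227^(2/3) × √0.018 = 0.014.

n = 0.014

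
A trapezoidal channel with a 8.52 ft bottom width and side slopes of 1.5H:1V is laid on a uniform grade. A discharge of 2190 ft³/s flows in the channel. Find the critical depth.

At critical depth, Q² T / (g A³) = 1, i.e. A³/T = Q²/g = 2190²/32.2 = 148900.
Try y = 9.07 ft: A³/T = 226200 — high.
Try y = 6.31 ft: A³/T = 53240 — low.
Try y = 8.18 ft: A³/T = 148800 — ≈ 148900.

y_c = 8.18 ft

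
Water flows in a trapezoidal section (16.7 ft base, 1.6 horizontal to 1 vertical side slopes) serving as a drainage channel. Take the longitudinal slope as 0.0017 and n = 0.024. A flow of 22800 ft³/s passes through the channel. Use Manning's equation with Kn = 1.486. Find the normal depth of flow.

y_n = 26.6 ft

Manning's equation rearranged: A R^(2/3) = nQ / (1.486·√S) = 0.024 × 22800 / (1.486 × √0.0017) = 8931.
Trying y = 20.5 ft: A R^(2/3) = 4954 — low.
Trying y = 26.6 ft: A R^(2/3) = 8921 — ≈ 8931.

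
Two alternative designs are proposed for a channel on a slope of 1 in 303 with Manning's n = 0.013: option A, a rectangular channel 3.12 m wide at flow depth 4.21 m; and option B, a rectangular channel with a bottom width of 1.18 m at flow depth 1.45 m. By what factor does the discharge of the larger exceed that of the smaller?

14.9

Channel A: Flow area A = b·y = 3.12 × 4.21 = 13.14 m². Wetted perimeter P = b + 2y = 3.12 + 2×4.21 = 11.54 m. Hydraulic radius R = A/P = 13.14/11.54 = 1.138 m. Q_A = (1/0.013)·13.14·1.138^(2/3)·√0.0033 = 63.28 m³/s.
Channel B: Flow area A = b·y = 1.18 × 1.45 = 1.711 m². Wetted perimeter P = b + 2y = 1.18 + 2×1.45 = 4.08 m. Hydraulic radius R = A/P = 1.711/4.08 = 0.4194 m. Q_B = (1/0.013)·1.711·0.4194^(2/3)·√0.0033 = 4.236 m³/s.
The larger discharge is 63.28 m³/s and the smaller is 4.236 m³/s; the ratio is 14.9.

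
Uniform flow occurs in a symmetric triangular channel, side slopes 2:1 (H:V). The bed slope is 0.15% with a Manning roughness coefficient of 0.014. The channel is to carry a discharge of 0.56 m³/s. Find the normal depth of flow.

y_n = 0.518 m

Manning's equation rearranged: A R^(2/3) = nQ / (1·√S) = 0.014 × 0.56 / (√0.0015) = 0.2024.
Trying y = 0.586 m: A R^(2/3) = 0.2813 — high.
Trying y = 0.518 m: A R^(2/3) = 0.2024 — close enough.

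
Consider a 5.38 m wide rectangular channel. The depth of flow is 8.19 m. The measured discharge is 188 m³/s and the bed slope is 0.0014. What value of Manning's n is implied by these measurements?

Flow area A = b·y = 5.38 × 8.19 = 44.06 m². Wetted perimeter P = b + 2y = 5.38 + 2×8.19 = 21.76 m.
Hydraulic radius R = A/P = 44.06/21.76 = 2.025 m.
Rearranging Manning's equation: n = (1/Q) A R^(2/3) S^(1/2) = (1/188) × 44.06 × 2.025^(2/3) × √0.0014 = 0.014.

n = 0.014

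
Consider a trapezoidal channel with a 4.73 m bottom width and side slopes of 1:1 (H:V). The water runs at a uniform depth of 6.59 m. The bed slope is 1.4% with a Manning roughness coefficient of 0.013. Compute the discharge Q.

Q = 1470 m³/s

With bottom width b = 4.73 m and side slope z = 1: A = (b + zy)y = (4.73 + 1×6.59)×6.59 = 74.6 m²; P = b + 2y√(1+z²) = 4.73 + 2×6.59×1.414 = 23.37 m.
Hydraulic radius R = A/P = 74.6/23.37 = 3.192 m.
Manning's equation: Q = (1/n) A R^(2/3) S^(1/2) = (1/0.013) × 74.6 × 3.192^(2/3) × 0.014^(1/2) = 1470 m³/s.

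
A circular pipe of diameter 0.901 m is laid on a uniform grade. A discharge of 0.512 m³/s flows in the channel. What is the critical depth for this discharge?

At critical depth, Q² T / (g A³) = 1, i.e. A³/T = Q²/g = 0.512²/9.81 = 0.02672.
At y = 0.305 m: A³/T = 0.008046 — too small.
At y = 0.417 m: A³/T = 0.02676 — ≈ 0.02672.

y_c = 0.417 m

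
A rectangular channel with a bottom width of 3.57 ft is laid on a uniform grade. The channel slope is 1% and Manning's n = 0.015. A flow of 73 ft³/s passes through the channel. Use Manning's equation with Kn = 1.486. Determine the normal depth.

y_n = 2.11 ft

Manning's equation rearranged: A R^(2/3) = nQ / (1.486·√S) = 0.015 × 73 / (1.486 × √0.01) = 7.369.
At y = 1.59 ft: A R^(2/3) = 5.057 — short.
At y = 2.3 ft: A R^(2/3) = 8.238 — over.
At y = 2.11 ft: A R^(2/3) = 7.366 — close enough.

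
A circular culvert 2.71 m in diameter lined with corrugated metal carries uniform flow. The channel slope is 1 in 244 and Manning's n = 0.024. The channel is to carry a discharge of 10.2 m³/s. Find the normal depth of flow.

y_n = 1.94 m

Manning's equation rearranged: A R^(2/3) = nQ / (1·√S) = 0.024 × 10.2 / (√0.004098) = 3.824.
Trying y = 2.22 m: A R^(2/3) = 4.447 — over.
Trying y = 1.57 m: A R^(2/3) = 2.831 — short.
Trying y = 1.94 m: A R^(2/3) = 3.834 — matches.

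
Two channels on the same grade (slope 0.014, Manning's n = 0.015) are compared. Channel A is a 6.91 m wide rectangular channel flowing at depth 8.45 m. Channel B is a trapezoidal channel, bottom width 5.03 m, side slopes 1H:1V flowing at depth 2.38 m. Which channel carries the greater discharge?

channel A

Channel A: Flow area A = b·y = 6.91 × 8.45 = 58.39 m². Wetted perimeter P = b + 2y = 6.91 + 2×8.45 = 23.81 m. Hydraulic radius R = A/P = 58.39/23.81 = 2.452 m. Q_A = (1/0.015)·58.39·2.452^(2/3)·√0.014 = 837.6 m³/s.
Channel B: With bottom width b = 5.03 m and side slope z = 1: A = (b + zy)y = (5.03 + 1×2.38)×2.38 = 17.64 m²; P = b + 2y√(1+z²) = 5.03 + 2×2.38×1.414 = 11.76 m. Hydraulic radius R = A/P = 17.64/11.76 = 1.499 m. Q_B = (1/0.015)·17.64·1.499^(2/3)·√0.014 = 182.2 m³/s.
Q_A = 837.6 m³/s vs Q_B = 182.2 m³/s, so channel A carries more.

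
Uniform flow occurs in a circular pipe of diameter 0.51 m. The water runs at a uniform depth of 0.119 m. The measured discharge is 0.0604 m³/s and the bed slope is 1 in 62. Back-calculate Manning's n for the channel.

For a circular section of diameter D = 0.51 m at depth y = 0.119 m, the central angle is θ = 2 arccos(1 − 2y/D) = 2.017 rad. Then A = (D²/8)(θ − sin θ) = 0.03623 m² and P = Dθ/2 = 0.5142 m.
Hydraulic radius R = A/P = 0.03623/0.5142 = 0.07045 m.
Rearranging Manning's equation: n = (1/Q) A R^(2/3) S^(1/2) = (1/0.0604) × 0.03623 × 0.07045^(2/3) × √0.01613 = 0.013.

n = 0.013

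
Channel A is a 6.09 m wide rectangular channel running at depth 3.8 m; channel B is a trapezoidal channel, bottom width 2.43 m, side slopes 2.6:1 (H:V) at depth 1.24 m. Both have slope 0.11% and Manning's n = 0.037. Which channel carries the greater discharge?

Channel A: Flow area A = b·y = 6.09 × 3.8 = 23.14 m². Wetted perimeter P = b + 2y = 6.09 + 2×3.8 = 13.69 m. Hydraulic radius R = A/P = 23.14/13.69 = 1.69 m. Q_A = (1/0.037)·23.14·1.69^(2/3)·√0.0011 = 29.44 m³/s.
Channel B: With bottom width b = 2.43 m and side slope z = 2.6: A = (b + zy)y = (2.43 + 2.6×1.24)×1.24 = 7.011 m²; P = b + 2y√(1+z²) = 2.43 + 2×1.24×2.786 = 9.338 m. Hydraulic radius R = A/P = 7.011/9.338 = 0.7508 m. Q_B = (1/0.037)·7.011·0.7508^(2/3)·√0.0011 = 5.191 m³/s.
Q_A = 29.44 m³/s vs Q_B = 5.191 m³/s, so channel A carries more.

channel A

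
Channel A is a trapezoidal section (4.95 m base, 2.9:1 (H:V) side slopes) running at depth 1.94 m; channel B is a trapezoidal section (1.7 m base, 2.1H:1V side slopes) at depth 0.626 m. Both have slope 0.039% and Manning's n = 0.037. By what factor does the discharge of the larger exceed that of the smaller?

Channel A: With bottom width b = 4.95 m and side slope z = 2.9: A = (b + zy)y = (4.95 + 2.9×1.94)×1.94 = 20.52 m²; P = b + 2y√(1+z²) = 4.95 + 2×1.94×3.068 = 16.85 m. Hydraulic radius R = A/P = 20.52/16.85 = 1.217 m. Q_A = (1/0.037)·20.52·1.217^(2/3)·√0.00039 = 12.49 m³/s.
Channel B: With bottom width b = 1.7 m and side slope z = 2.1: A = (b + zy)y = (1.7 + 2.1×0.626)×0.626 = 1.887 m²; P = b + 2y√(1+z²) = 1.7 + 2×0.626×2.326 = 4.612 m. Hydraulic radius R = A/P = 1.887/4.612 = 0.4092 m. Q_B = (1/0.037)·1.887·0.4092^(2/3)·√0.00039 = 0.5551 m³/s.
The larger discharge is 12.49 m³/s and the smaller is 0.5551 m³/s; the ratio is 22.5.

22.5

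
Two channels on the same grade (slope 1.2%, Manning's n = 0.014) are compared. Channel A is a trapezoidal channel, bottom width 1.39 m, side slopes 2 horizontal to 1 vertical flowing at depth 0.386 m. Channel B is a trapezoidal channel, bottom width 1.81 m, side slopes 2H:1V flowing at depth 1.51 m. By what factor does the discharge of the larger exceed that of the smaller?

Channel A: With bottom width b = 1.39 m and side slope z = 2: A = (b + zy)y = (1.39 + 2×0.386)×0.386 = 0.8345 m²; P = b + 2y√(1+z²) = 1.39 + 2×0.386×2.236 = 3.116 m. Hydraulic radius R = A/P = 0.8345/3.116 = 0.2678 m. Q_A = (1/0.014)·0.8345·0.2678^(2/3)·√0.012 = 2.713 m³/s.
Channel B: With bottom width b = 1.81 m and side slope z = 2: A = (b + zy)y = (1.81 + 2×1.51)×1.51 = 7.293 m²; P = b + 2y√(1+z²) = 1.81 + 2×1.51×2.236 = 8.563 m. Hydraulic radius R = A/P = 7.293/8.563 = 0.8517 m. Q_B = (1/0.014)·7.293·0.8517^(2/3)·√0.012 = 51.28 m³/s.
The larger discharge is 51.28 m³/s and the smaller is 2.713 m³/s; the ratio is 18.9.

18.9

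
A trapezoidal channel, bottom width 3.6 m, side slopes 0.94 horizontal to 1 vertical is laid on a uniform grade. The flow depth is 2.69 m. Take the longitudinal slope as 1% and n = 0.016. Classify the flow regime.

supercritical

With bottom width b = 3.6 m and side slope z = 0.94: A = (b + zy)y = (3.6 + 0.94×2.69)×2.69 = 16.49 m²; P = b + 2y√(1+z²) = 3.6 + 2×2.69×1.372 = 10.98 m.
Hydraulic radius R = A/P = 16.49/10.98 = 1.501 m.
V = (1/n) R^(2/3) √S = (1/0.016) × 1.501^(2/3) × √0.01 = 8.193 m/s. Hydraulic depth D_h = A/T = 16.49/8.657 = 1.904 m.
Froude number Fr = V/√(g·D_h) = 8.193/√(9.81×1.904) = 1.9, which is greater than 1, so the flow is supercritical.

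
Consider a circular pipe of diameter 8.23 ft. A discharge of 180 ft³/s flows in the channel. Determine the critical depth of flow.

y_c = 3.32 ft

At critical depth, Q² T / (g A³) = 1, i.e. A³/T = Q²/g = 180²/32.2 = 1006.
Try y = 2.44 ft: A³/T = 306.2 — low.
Try y = 4.05 ft: A³/T = 2152 — high.
Try y = 3.32 ft: A³/T = 1005 — ≈ 1006.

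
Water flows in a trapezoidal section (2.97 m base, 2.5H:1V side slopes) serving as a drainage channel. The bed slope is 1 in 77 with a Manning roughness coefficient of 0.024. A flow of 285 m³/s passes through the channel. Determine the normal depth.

Manning's equation rearranged: A R^(2/3) = nQ / (1·√S) = 0.024 × 285 / (√0.01299) = 60.02.
Try y = 4.09 m: A R^(2/3) = 90.15 — over.
Try y = 2.58 m: A R^(2/3) = 31.01 — short.
Try y = 3.44 m: A R^(2/3) = 60.02 — matches.

y_n = 3.44 m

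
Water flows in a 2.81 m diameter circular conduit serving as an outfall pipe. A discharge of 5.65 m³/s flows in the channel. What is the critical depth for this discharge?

y_c = 1.03 m

At critical depth, Q² T / (g A³) = 1, i.e. A³/T = Q²/g = 5.65²/9.81 = 3.254.
At y = 0.787 m: A³/T = 1.139 — low.
At y = 1.3 m: A³/T = 7.885 — high.
At y = 1.03 m: A³/T = 3.227 — matches.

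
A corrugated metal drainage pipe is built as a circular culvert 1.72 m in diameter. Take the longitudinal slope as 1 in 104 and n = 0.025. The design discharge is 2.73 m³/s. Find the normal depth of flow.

Manning's equation rearranged: A R^(2/3) = nQ / (1·√S) = 0.025 × 2.73 / (√0.009615) = 0.696.
Try y = 0.666 m: A R^(2/3) = 0.4202 — too small.
Try y = 1.1 m: A R^(2/3) = 0.9781 — too large.
Try y = 0.886 m: A R^(2/3) = 0.6959 — close enough.

y_n = 0.886 m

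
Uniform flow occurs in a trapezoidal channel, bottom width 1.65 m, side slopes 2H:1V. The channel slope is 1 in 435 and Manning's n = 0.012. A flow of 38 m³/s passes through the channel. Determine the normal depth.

Manning's equation rearranged: A R^(2/3) = nQ / (1·√S) = 0.012 × 38 / (√0.002299) = 9.511.
Trying y = 1.24 m: A R^(2/3) = 4.082 — too small.
Trying y = 2.14 m: A R^(2/3) = 13.78 — too large.
Trying y = 1.82 m: A R^(2/3) = 9.522 — ≈ 9.511.

y_n = 1.82 m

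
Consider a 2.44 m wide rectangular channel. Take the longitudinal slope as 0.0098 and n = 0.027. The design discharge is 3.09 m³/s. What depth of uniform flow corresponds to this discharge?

Manning's equation rearranged: A R^(2/3) = nQ / (1·√S) = 0.027 × 3.09 / (√0.0098) = 0.8428.
At y = 0.529 m: A R^(2/3) = 0.664 — short.
At y = 0.714 m: A R^(2/3) = 1.024 — over.
At y = 0.623 m: A R^(2/3) = 0.8422 — matches.

y_n = 0.623 m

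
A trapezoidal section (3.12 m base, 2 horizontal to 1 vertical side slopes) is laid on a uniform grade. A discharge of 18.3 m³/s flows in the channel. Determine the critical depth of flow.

At critical depth, Q² T / (g A³) = 1, i.e. A³/T = Q²/g = 18.3²/9.81 = 34.14.
Try y = 0.905 m: A³/T = 13.18 — too small.
Try y = 1.31 m: A³/T = 50.86 — too large.
Try y = 1.18 m: A³/T = 34.49 — matches.

y_c = 1.18 m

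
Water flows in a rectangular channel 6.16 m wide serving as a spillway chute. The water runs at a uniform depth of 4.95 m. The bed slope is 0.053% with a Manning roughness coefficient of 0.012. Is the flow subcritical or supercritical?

subcritical

Flow area A = b·y = 6.16 × 4.95 = 30.49 m². Wetted perimeter P = b + 2y = 6.16 + 2×4.95 = 16.06 m.
Hydraulic radius R = A/P = 30.49/16.06 = 1.899 m.
V = (1/n) R^(2/3) √S = (1/0.012) × 1.899^(2/3) × √0.00053 = 2.942 m/s. Hydraulic depth D_h = A/T = 30.49/6.16 = 4.95 m.
Froude number Fr = V/√(g·D_h) = 2.942/√(9.81×4.95) = 0.422, which is less than 1, so the flow is subcritical.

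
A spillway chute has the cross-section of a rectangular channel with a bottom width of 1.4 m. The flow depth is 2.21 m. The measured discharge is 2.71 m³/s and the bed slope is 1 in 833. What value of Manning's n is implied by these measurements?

n = 0.026

Flow area A = b·y = 1.4 × 2.21 = 3.094 m². Wetted perimeter P = b + 2y = 1.4 + 2×2.21 = 5.82 m.
Hydraulic radius R = A/P = 3.094/5.82 = 0.5316 m.
Rearranging Manning's equation: n = (1/Q) A R^(2/3) S^(1/2) = (1/2.71) × 3.094 × 0.5316^(2/3) × √0.0012 = 0.026.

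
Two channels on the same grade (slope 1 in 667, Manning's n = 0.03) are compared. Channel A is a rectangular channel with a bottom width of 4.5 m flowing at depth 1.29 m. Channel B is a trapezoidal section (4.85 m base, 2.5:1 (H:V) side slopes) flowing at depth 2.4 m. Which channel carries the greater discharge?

channel B

Channel A: Flow area A = b·y = 4.5 × 1.29 = 5.805 m². Wetted perimeter P = b + 2y = 4.5 + 2×1.29 = 7.08 m. Hydraulic radius R = A/P = 5.805/7.08 = 0.8199 m. Q_A = (1/0.03)·5.805·0.8199^(2/3)·√0.001499 = 6.563 m³/s.
Channel B: With bottom width b = 4.85 m and side slope z = 2.5: A = (b + zy)y = (4.85 + 2.5×2.4)×2.4 = 26.04 m²; P = b + 2y√(1+z²) = 4.85 + 2×2.4×2.693 = 17.77 m. Hydraulic radius R = A/P = 26.04/17.77 = 1.465 m. Q_B = (1/0.03)·26.04·1.465^(2/3)·√0.001499 = 43.35 m³/s.
Q_A = 6.563 m³/s vs Q_B = 43.35 m³/s, so channel B carries more.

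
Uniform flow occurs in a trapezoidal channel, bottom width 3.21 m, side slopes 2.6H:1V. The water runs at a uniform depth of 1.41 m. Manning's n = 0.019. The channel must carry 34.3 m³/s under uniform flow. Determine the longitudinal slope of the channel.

With bottom width b = 3.21 m and side slope z = 2.6: A = (b + zy)y = (3.21 + 2.6×1.41)×1.41 = 9.695 m²; P = b + 2y√(1+z²) = 3.21 + 2×1.41×2.786 = 11.07 m.
Hydraulic radius R = A/P = 9.695/11.07 = 0.8762 m.
From Manning's equation, S = [nQ / (1 A R^(2/3))]² = [0.019 × 34.3 / (1 × 9.695 × 0.8762^(2/3))]² = 0.00539.

S = 0.00539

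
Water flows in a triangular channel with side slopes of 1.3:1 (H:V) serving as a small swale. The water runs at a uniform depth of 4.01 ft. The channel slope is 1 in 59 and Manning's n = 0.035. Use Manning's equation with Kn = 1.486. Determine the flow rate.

Q = 157 ft³/s

For a triangular section with side slope z = 1.3: A = zy² = 1.3×4.01² = 20.9 ft²; P = 2y√(1+z²) = 2×4.01×1.64 = 13.15 ft.
Hydraulic radius R = A/P = 20.9/13.15 = 1.589 ft.
Manning's equation: Q = (1.486/n) A R^(2/3) S^(1/2) = (1.486/0.035) × 20.9 × 1.589^(2/3) × 0.01695^(1/2) = 157 ft³/s.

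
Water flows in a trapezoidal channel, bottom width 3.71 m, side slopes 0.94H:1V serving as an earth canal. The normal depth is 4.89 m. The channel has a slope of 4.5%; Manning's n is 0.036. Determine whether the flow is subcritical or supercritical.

With bottom width b = 3.71 m and side slope z = 0.94: A = (b + zy)y = (3.71 + 0.94×4.89)×4.89 = 40.62 m²; P = b + 2y√(1+z²) = 3.71 + 2×4.89×1.372 = 17.13 m.
Hydraulic radius R = A/P = 40.62/17.13 = 2.371 m.
V = (1/n) R^(2/3) √S = (1/0.036) × 2.371^(2/3) × √0.045 = 10.48 m/s. Hydraulic depth D_h = A/T = 40.62/12.9 = 3.148 m.
Froude number Fr = V/√(g·D_h) = 10.48/√(9.81×3.148) = 1.89, which is greater than 1, so the flow is supercritical.

supercritical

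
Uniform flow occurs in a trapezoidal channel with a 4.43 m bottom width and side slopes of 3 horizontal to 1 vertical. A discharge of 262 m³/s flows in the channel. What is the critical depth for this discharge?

y_c = 3.68 m

At critical depth, Q² T / (g A³) = 1, i.e. A³/T = Q²/g = 262²/9.81 = 6997.
At y = 4.56 m: A³/T = 17720 — over.
At y = 2.81 m: A³/T = 2216 — short.
At y = 3.68 m: A³/T = 6960 — matches.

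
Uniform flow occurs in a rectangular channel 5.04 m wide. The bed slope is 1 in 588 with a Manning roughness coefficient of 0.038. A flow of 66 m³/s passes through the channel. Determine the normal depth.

y_n = 7.85 m

Manning's equation rearranged: A R^(2/3) = nQ / (1·√S) = 0.038 × 66 / (√0.001701) = 60.82.
Trying y = 6.09 m: A R^(2/3) = 45.12 — too small.
Trying y = 7.85 m: A R^(2/3) = 60.85 — matches.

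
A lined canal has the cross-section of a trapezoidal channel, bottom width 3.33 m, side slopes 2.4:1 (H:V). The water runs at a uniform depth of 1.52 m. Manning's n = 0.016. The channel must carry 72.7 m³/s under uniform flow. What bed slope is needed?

S = 0.013

With bottom width b = 3.33 m and side slope z = 2.4: A = (b + zy)y = (3.33 + 2.4×1.52)×1.52 = 10.61 m²; P = b + 2y√(1+z²) = 3.33 + 2×1.52×2.6 = 11.23 m.
Hydraulic radius R = A/P = 10.61/11.23 = 0.9441 m.
From Manning's equation, S = [nQ / (1 A R^(2/3))]² = [0.016 × 72.7 / (1 × 10.61 × 0.9441^(2/3))]² = 0.013.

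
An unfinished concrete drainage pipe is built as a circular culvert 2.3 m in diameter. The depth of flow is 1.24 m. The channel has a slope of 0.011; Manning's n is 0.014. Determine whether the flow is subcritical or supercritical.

For a circular section of diameter D = 2.3 m at depth y = 1.24 m, the central angle is θ = 2 arccos(1 − 2y/D) = 3.298 rad. Then A = (D²/8)(θ − sin θ) = 2.284 m² and P = Dθ/2 = 3.793 m.
Hydraulic radius R = A/P = 2.284/3.793 = 0.6022 m.
V = (1/n) R^(2/3) √S = (1/0.014) × 0.6022^(2/3) × √0.011 = 5.342 m/s. Hydraulic depth D_h = A/T = 2.284/2.293 = 0.9962 m.
Froude number Fr = V/√(g·D_h) = 5.342/√(9.81×0.9962) = 1.71, which is greater than 1, so the flow is supercritical.

supercritical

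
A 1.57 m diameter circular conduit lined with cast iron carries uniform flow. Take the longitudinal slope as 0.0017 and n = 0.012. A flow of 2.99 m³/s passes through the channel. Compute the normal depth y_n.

Manning's equation rearranged: A R^(2/3) = nQ / (1·√S) = 0.012 × 2.99 / (√0.0017) = 0.8702.
Trying y = 1.3 m: A R^(2/3) = 1.047 — over.
Trying y = 1.1 m: A R^(2/3) = 0.8699 — ≈ 0.8702.

y_n = 1.1 m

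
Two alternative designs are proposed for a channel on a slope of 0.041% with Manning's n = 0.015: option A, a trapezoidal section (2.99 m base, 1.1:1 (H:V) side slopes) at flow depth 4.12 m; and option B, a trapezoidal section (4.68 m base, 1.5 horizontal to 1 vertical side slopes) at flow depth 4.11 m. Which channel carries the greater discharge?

channel B

Channel A: With bottom width b = 2.99 m and side slope z = 1.1: A = (b + zy)y = (2.99 + 1.1×4.12)×4.12 = 30.99 m²; P = b + 2y√(1+z²) = 2.99 + 2×4.12×1.487 = 15.24 m. Hydraulic radius R = A/P = 30.99/15.24 = 2.034 m. Q_A = (1/0.015)·30.99·2.034^(2/3)·√0.00041 = 67.15 m³/s.
Channel B: With bottom width b = 4.68 m and side slope z = 1.5: A = (b + zy)y = (4.68 + 1.5×4.11)×4.11 = 44.57 m²; P = b + 2y√(1+z²) = 4.68 + 2×4.11×1.803 = 19.5 m. Hydraulic radius R = A/P = 44.57/19.5 = 2.286 m. Q_B = (1/0.015)·44.57·2.286^(2/3)·√0.00041 = 104.4 m³/s.
Q_A = 67.15 m³/s vs Q_B = 104.4 m³/s, so channel B carries more.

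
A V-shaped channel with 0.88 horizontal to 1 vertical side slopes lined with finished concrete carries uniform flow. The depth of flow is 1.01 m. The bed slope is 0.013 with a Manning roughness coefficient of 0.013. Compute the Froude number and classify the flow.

For a triangular section with side slope z = 0.88: A = zy² = 0.88×1.01² = 0.8977 m²; P = 2y√(1+z²) = 2×1.01×1.332 = 2.691 m.
Hydraulic radius R = A/P = 0.8977/2.691 = 0.3336 m.
V = (1/n) R^(2/3) √S = (1/0.013) × 0.3336^(2/3) × √0.013 = 4.219 m/s. Hydraulic depth D_h = A/T = 0.8977/1.778 = 0.505 m.
Froude number Fr = V/√(g·D_h) = 4.219/√(9.81×0.505) = 1.9, which is greater than 1, so the flow is supercritical.

supercritical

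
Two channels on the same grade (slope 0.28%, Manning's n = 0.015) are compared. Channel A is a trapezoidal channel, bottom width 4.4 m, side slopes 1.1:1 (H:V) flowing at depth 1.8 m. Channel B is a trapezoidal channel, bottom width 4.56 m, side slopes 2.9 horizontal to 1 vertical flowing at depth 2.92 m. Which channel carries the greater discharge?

channel B

Channel A: With bottom width b = 4.4 m and side slope z = 1.1: A = (b + zy)y = (4.4 + 1.1×1.8)×1.8 = 11.48 m²; P = b + 2y√(1+z²) = 4.4 + 2×1.8×1.487 = 9.752 m. Hydraulic radius R = A/P = 11.48/9.752 = 1.178 m. Q_A = (1/0.015)·11.48·1.178^(2/3)·√0.0028 = 45.18 m³/s.
Channel B: With bottom width b = 4.56 m and side slope z = 2.9: A = (b + zy)y = (4.56 + 2.9×2.92)×2.92 = 38.04 m²; P = b + 2y√(1+z²) = 4.56 + 2×2.92×3.068 = 22.47 m. Hydraulic radius R = A/P = 38.04/22.47 = 1.693 m. Q_B = (1/0.015)·38.04·1.693^(2/3)·√0.0028 = 190.6 m³/s.
Q_A = 45.18 m³/s vs Q_B = 190.6 m³/s, so channel B carries more.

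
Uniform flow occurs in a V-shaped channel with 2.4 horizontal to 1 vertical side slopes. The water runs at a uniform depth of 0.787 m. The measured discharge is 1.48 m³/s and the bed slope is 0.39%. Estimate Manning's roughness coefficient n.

n = 0.0319

For a triangular section with side slope z = 2.4: A = zy² = 2.4×0.787² = 1.486 m²; P = 2y√(1+z²) = 2×0.787×2.6 = 4.092 m.
Hydraulic radius R = A/P = 1.486/4.092 = 0.3632 m.
Rearranging Manning's equation: n = (1/Q) A R^(2/3) S^(1/2) = (1/1.48) × 1.486 × 0.3632^(2/3) × √0.0039 = 0.0319.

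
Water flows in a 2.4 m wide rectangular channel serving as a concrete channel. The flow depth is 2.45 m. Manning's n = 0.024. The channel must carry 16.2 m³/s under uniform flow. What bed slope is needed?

Flow area A = b·y = 2.4 × 2.45 = 5.88 m². Wetted perimeter P = b + 2y = 2.4 + 2×2.45 = 7.3 m.
Hydraulic radius R = A/P = 5.88/7.3 = 0.8055 m.
From Manning's equation, S = [nQ / (1 A R^(2/3))]² = [0.024 × 16.2 / (1 × 5.88 × 0.8055^(2/3))]² = 0.00583.

S = 0.00583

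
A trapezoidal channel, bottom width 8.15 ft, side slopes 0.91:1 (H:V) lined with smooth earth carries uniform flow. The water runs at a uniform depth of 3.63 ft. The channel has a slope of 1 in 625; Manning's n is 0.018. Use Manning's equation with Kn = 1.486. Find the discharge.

Q = 240 ft³/s

With bottom width b = 8.15 ft and side slope z = 0.91: A = (b + zy)y = (8.15 + 0.91×3.63)×3.63 = 41.58 ft²; P = b + 2y√(1+z²) = 8.15 + 2×3.63×1.352 = 17.97 ft.
Hydraulic radius R = A/P = 41.58/17.97 = 2.314 ft.
Manning's equation: Q = (1.486/n) A R^(2/3) S^(1/2) = (1.486/0.018) × 41.58 × 2.314^(2/3) × 0.0016^(1/2) = 240 ft³/s.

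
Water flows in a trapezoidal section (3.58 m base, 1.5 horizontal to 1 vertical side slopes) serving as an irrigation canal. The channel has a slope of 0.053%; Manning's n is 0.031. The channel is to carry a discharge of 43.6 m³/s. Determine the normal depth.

y_n = 3.86 m

Manning's equation rearranged: A R^(2/3) = nQ / (1·√S) = 0.031 × 43.6 / (√0.00053) = 58.71.
Trying y = 4.81 m: A R^(2/3) = 95.18 — too large.
Trying y = 2.81 m: A R^(2/3) = 29.93 — too small.
Trying y = 3.86 m: A R^(2/3) = 58.69 — close enough.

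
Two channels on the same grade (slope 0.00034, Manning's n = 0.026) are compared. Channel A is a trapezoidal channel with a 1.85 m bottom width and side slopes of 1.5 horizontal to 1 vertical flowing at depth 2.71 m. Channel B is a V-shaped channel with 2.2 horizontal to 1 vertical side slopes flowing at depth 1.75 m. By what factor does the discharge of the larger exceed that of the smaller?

3.43

Channel A: With bottom width b = 1.85 m and side slope z = 1.5: A = (b + zy)y = (1.85 + 1.5×2.71)×2.71 = 16.03 m²; P = b + 2y√(1+z²) = 1.85 + 2×2.71×1.803 = 11.62 m. Hydraulic radius R = A/P = 16.03/11.62 = 1.379 m. Q_A = (1/0.026)·16.03·1.379^(2/3)·√0.00034 = 14.09 m³/s.
Channel B: For a triangular section with side slope z = 2.2: A = zy² = 2.2×1.75² = 6.738 m²; P = 2y√(1+z²) = 2×1.75×2.417 = 8.458 m. Hydraulic radius R = A/P = 6.738/8.458 = 0.7966 m. Q_B = (1/0.026)·6.738·0.7966^(2/3)·√0.00034 = 4.106 m³/s.
The larger discharge is 14.09 m³/s and the smaller is 4.106 m³/s; the ratio is 3.43.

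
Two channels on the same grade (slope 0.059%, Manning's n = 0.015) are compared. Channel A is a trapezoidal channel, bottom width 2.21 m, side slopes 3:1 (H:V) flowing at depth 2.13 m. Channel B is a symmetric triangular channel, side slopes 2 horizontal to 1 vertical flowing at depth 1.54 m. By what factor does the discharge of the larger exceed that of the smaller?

Channel A: With bottom width b = 2.21 m and side slope z = 3: A = (b + zy)y = (2.21 + 3×2.13)×2.13 = 18.32 m²; P = b + 2y√(1+z²) = 2.21 + 2×2.13×3.162 = 15.68 m. Hydraulic radius R = A/P = 18.32/15.68 = 1.168 m. Q_A = (1/0.015)·18.32·1.168^(2/3)·√0.00059 = 32.9 m³/s.
Channel B: For a triangular section with side slope z = 2: A = zy² = 2×1.54² = 4.743 m²; P = 2y√(1+z²) = 2×1.54×2.236 = 6.887 m. Hydraulic radius R = A/P = 4.743/6.887 = 0.6887 m. Q_B = (1/0.015)·4.743·0.6887^(2/3)·√0.00059 = 5.99 m³/s.
The larger discharge is 32.9 m³/s and the smaller is 5.99 m³/s; the ratio is 5.49.

5.49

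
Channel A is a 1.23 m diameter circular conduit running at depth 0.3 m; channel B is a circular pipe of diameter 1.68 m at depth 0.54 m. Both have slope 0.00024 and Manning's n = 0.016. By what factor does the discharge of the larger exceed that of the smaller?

3.94

Channel A: For a circular section of diameter D = 1.23 m at depth y = 0.3 m, the central angle is θ = 2 arccos(1 − 2y/D) = 2.066 rad. Then A = (D²/8)(θ − sin θ) = 0.2243 m² and P = Dθ/2 = 1.271 m. Hydraulic radius R = A/P = 0.2243/1.271 = 0.1766 m. Q_A = (1/0.016)·0.2243·0.1766^(2/3)·√0.00024 = 0.06836 m³/s.
Channel B: For a circular section of diameter D = 1.68 m at depth y = 0.54 m, the central angle is θ = 2 arccos(1 − 2y/D) = 2.411 rad. Then A = (D²/8)(θ − sin θ) = 0.6153 m² and P = Dθ/2 = 2.025 m. Hydraulic radius R = A/P = 0.6153/2.025 = 0.3038 m. Q_B = (1/0.016)·0.6153·0.3038^(2/3)·√0.00024 = 0.2692 m³/s.
The larger discharge is 0.2692 m³/s and the smaller is 0.06836 m³/s; the ratio is 3.94.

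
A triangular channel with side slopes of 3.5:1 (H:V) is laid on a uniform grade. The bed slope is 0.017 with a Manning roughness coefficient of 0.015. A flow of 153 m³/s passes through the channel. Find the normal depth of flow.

Manning's equation rearranged: A R^(2/3) = nQ / (1·√S) = 0.015 × 153 / (√0.017) = 17.6.
At y = 2.59 m: A R^(2/3) = 27.17 — too large.
At y = 2.2 m: A R^(2/3) = 17.59 — close enough.

y_n = 2.2 m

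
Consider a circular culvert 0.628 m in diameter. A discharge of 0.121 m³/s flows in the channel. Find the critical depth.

y_c = 0.219 m

At critical depth, Q² T / (g A³) = 1, i.e. A³/T = Q²/g = 0.121²/9.81 = 0.001492.
At y = 0.269 m: A³/T = 0.003273 — over.
At y = 0.195 m: A³/T = 0.0009478 — short.
At y = 0.219 m: A³/T = 0.001484 — close enough.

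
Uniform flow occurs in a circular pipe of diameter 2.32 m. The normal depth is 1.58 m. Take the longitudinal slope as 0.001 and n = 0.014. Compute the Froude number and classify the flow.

For a circular section of diameter D = 2.32 m at depth y = 1.58 m, the central angle is θ = 2 arccos(1 − 2y/D) = 3.883 rad. Then A = (D²/8)(θ − sin θ) = 3.066 m² and P = Dθ/2 = 4.504 m.
Hydraulic radius R = A/P = 3.066/4.504 = 0.6808 m.
V = (1/n) R^(2/3) √S = (1/0.014) × 0.6808^(2/3) × √0.001 = 1.748 m/s. Hydraulic depth D_h = A/T = 3.066/2.163 = 1.418 m.
Froude number Fr = V/√(g·D_h) = 1.748/√(9.81×1.418) = 0.469, which is less than 1, so the flow is subcritical.

subcritical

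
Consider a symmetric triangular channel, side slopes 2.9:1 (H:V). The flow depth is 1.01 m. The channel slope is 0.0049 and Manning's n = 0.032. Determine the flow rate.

For a triangular section with side slope z = 2.9: A = zy² = 2.9×1.01² = 2.958 m²; P = 2y√(1+z²) = 2×1.01×3.068 = 6.196 m.
Hydraulic radius R = A/P = 2.958/6.196 = 0.4774 m.
Manning's equation: Q = (1/n) A R^(2/3) S^(1/2) = (1/0.032) × 2.958 × 0.4774^(2/3) × 0.0049^(1/2) = 3.95 m³/s.

Q = 3.95 m³/s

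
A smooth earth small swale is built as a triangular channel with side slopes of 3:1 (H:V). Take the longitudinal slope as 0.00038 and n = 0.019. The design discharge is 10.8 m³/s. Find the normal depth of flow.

y_n = 1.93 m

Manning's equation rearranged: A R^(2/3) = nQ / (1·√S) = 0.019 × 10.8 / (√0.00038) = 10.53.
Trying y = 1.65 m: A R^(2/3) = 6.936 — short.
Trying y = 2.11 m: A R^(2/3) = 13.36 — over.
Trying y = 1.93 m: A R^(2/3) = 10.54 — matches.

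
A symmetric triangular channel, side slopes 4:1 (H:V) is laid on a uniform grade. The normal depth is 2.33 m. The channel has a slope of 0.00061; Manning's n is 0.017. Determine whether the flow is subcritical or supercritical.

For a triangular section with side slope z = 4: A = zy² = 4×2.33² = 21.72 m²; P = 2y√(1+z²) = 2×2.33×4.123 = 19.21 m.
Hydraulic radius R = A/P = 21.72/19.21 = 1.13 m.
V = (1/n) R^(2/3) √S = (1/0.017) × 1.13^(2/3) × √0.00061 = 1.576 m/s. Hydraulic depth D_h = A/T = 21.72/18.64 = 1.165 m.
Froude number Fr = V/√(g·D_h) = 1.576/√(9.81×1.165) = 0.466, which is less than 1, so the flow is subcritical.

subcritical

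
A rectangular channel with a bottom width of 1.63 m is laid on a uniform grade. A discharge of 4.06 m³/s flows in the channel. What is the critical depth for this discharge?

For a rectangular channel, critical depth y_c = (q²/g)^(1/3) where q = Q/b = 4.06/1.63 = 2.491 m²/s.
So y_c = (2.491²/9.81)^(1/3) = 0.858 m.

y_c = 0.858 m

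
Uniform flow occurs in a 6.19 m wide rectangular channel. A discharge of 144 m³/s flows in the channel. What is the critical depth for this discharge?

y_c = 3.81 m

For a rectangular channel, critical depth y_c = (q²/g)^(1/3) where q = Q/b = 144/6.19 = 23.26 m²/s.
So y_c = (23.26²/9.81)^(1/3) = 3.81 m.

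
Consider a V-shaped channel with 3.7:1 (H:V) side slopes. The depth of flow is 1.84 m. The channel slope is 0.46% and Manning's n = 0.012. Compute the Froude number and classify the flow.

supercritical

For a triangular section with side slope z = 3.7: A = zy² = 3.7×1.84² = 12.53 m²; P = 2y√(1+z²) = 2×1.84×3.833 = 14.1 m.
Hydraulic radius R = A/P = 12.53/14.1 = 0.8881 m.
V = (1/n) R^(2/3) √S = (1/0.012) × 0.8881^(2/3) × √0.0046 = 5.222 m/s. Hydraulic depth D_h = A/T = 12.53/13.62 = 0.92 m.
Froude number Fr = V/√(g·D_h) = 5.222/√(9.81×0.92) = 1.74, which is greater than 1, so the flow is supercritical.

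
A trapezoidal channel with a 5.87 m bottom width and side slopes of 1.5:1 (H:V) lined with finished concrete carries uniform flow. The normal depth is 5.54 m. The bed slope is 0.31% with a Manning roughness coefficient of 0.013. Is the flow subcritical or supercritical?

With bottom width b = 5.87 m and side slope z = 1.5: A = (b + zy)y = (5.87 + 1.5×5.54)×5.54 = 78.56 m²; P = b + 2y√(1+z²) = 5.87 + 2×5.54×1.803 = 25.84 m.
Hydraulic radius R = A/P = 78.56/25.84 = 3.04 m.
V = (1/n) R^(2/3) √S = (1/0.013) × 3.04^(2/3) × √0.0031 = 8.987 m/s. Hydraulic depth D_h = A/T = 78.56/22.49 = 3.493 m.
Froude number Fr = V/√(g·D_h) = 8.987/√(9.81×3.493) = 1.54, which is greater than 1, so the flow is supercritical.

supercritical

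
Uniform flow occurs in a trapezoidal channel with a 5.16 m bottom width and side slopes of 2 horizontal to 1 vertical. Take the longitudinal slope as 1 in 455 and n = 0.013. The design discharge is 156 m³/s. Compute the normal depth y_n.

y_n = 2.81 m

Manning's equation rearranged: A R^(2/3) = nQ / (1·√S) = 0.013 × 156 / (√0.002198) = 43.26.
Trying y = 2.38 m: A R^(2/3) = 30.85 — short.
Trying y = 3.07 m: A R^(2/3) = 52.03 — over.
Trying y = 2.81 m: A R^(2/3) = 43.3 — ≈ 43.26.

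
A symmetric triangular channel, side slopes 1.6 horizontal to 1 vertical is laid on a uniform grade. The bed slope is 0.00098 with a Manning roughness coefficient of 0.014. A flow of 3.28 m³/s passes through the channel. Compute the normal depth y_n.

Manning's equation rearranged: A R^(2/3) = nQ / (1·√S) = 0.014 × 3.28 / (√0.00098) = 1.467.
At y = 1.06 m: A R^(2/3) = 1.055 — short.
At y = 1.47 m: A R^(2/3) = 2.523 — over.
At y = 1.2 m: A R^(2/3) = 1.468 — matches.

y_n = 1.2 m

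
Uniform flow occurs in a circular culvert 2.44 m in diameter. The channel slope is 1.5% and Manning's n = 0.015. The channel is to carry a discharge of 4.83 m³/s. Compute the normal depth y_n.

Manning's equation rearranged: A R^(2/3) = nQ / (1·√S) = 0.015 × 4.83 / (√0.015) = 0.5916.
Trying y = 0.608 m: A R^(2/3) = 0.4577 — too small.
Trying y = 0.857 m: A R^(2/3) = 0.8902 — too large.
Trying y = 0.693 m: A R^(2/3) = 0.5921 — close enough.

y_n = 0.693 m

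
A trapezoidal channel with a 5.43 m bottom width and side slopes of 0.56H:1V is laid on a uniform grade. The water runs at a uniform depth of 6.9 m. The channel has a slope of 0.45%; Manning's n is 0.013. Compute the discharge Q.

Q = 691 m³/s

With bottom width b = 5.43 m and side slope z = 0.56: A = (b + zy)y = (5.43 + 0.56×6.9)×6.9 = 64.13 m²; P = b + 2y√(1+z²) = 5.43 + 2×6.9×1.146 = 21.25 m.
Hydraulic radius R = A/P = 64.13/21.25 = 3.018 m.
Manning's equation: Q = (1/n) A R^(2/3) S^(1/2) = (1/0.013) × 64.13 × 3.018^(2/3) × 0.0045^(1/2) = 691 m³/s.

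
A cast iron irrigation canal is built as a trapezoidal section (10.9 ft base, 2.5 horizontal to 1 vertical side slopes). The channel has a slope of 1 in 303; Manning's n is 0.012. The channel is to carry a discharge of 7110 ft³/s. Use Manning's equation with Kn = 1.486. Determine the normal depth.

y_n = 9.49 ft

Manning's equation rearranged: A R^(2/3) = nQ / (1.486·√S) = 0.012 × 7110 / (1.486 × √0.0033) = 999.4.
Trying y = 7.98 ft: A R^(2/3) = 677.9 — low.
Trying y = 9.49 ft: A R^(2/3) = 998.8 — ≈ 999.4.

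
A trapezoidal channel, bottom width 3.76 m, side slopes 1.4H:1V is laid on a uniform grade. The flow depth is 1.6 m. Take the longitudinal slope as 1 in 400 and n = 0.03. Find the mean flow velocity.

V = 1.71 m/s

With bottom width b = 3.76 m and side slope z = 1.4: A = (b + zy)y = (3.76 + 1.4×1.6)×1.6 = 9.6 m²; P = b + 2y√(1+z²) = 3.76 + 2×1.6×1.72 = 9.265 m.
Hydraulic radius R = A/P = 9.6/9.265 = 1.036 m.
From Manning's equation, V = (1/n) R^(2/3) S^(1/2) = (1/0.03) × 1.036^(2/3) × 0.0025^(1/2) = 1.71 m/s.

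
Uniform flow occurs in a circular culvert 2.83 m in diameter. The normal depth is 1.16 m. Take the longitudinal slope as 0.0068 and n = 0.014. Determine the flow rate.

Q = 10.4 m³/s

For a circular section of diameter D = 2.83 m at depth y = 1.16 m, the central angle is θ = 2 arccos(1 − 2y/D) = 2.779 rad. Then A = (D²/8)(θ − sin θ) = 2.427 m² and P = Dθ/2 = 3.933 m.
Hydraulic radius R = A/P = 2.427/3.933 = 0.6172 m.
Manning's equation: Q = (1/n) A R^(2/3) S^(1/2) = (1/0.014) × 2.427 × 0.6172^(2/3) × 0.0068^(1/2) = 10.4 m³/s.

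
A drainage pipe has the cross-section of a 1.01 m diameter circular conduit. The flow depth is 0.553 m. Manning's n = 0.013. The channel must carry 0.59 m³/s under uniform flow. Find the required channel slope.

For a circular section of diameter D = 1.01 m at depth y = 0.553 m, the central angle is θ = 2 arccos(1 − 2y/D) = 3.332 rad. Then A = (D²/8)(θ − sin θ) = 0.449 m² and P = Dθ/2 = 1.683 m.
Hydraulic radius R = A/P = 0.449/1.683 = 0.2668 m.
From Manning's equation, S = [nQ / (1 A R^(2/3))]² = [0.013 × 0.59 / (1 × 0.449 × 0.2668^(2/3))]² = 0.0017.

S = 0.0017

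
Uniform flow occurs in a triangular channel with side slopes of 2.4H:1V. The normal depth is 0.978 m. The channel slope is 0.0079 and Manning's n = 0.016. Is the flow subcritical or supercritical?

supercritical

For a triangular section with side slope z = 2.4: A = zy² = 2.4×0.978² = 2.296 m²; P = 2y√(1+z²) = 2×0.978×2.6 = 5.086 m.
Hydraulic radius R = A/P = 2.296/5.086 = 0.4514 m.
V = (1/n) R^(2/3) √S = (1/0.016) × 0.4514^(2/3) × √0.0079 = 3.269 m/s. Hydraulic depth D_h = A/T = 2.296/4.694 = 0.489 m.
Froude number Fr = V/√(g·D_h) = 3.269/√(9.81×0.489) = 1.49, which is greater than 1, so the flow is supercritical.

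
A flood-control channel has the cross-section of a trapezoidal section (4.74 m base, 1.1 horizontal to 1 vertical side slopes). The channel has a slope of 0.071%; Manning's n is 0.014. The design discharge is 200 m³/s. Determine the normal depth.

y_n = 5.2 m

Manning's equation rearranged: A R^(2/3) = nQ / (1·√S) = 0.014 × 200 / (√0.00071) = 105.1.
At y = 4.49 m: A R^(2/3) = 77.95 — low.
At y = 6.4 m: A R^(2/3) = 162.8 — high.
At y = 5.2 m: A R^(2/3) = 105.3 — close enough.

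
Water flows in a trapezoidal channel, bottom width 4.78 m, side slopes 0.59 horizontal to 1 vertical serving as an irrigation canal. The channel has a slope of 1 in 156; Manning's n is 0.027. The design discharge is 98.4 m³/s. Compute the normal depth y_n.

y_n = 3.33 m

Manning's equation rearranged: A R^(2/3) = nQ / (1·√S) = 0.027 × 98.4 / (√0.00641) = 33.18.
At y = 3.97 m: A R^(2/3) = 45.18 — too large.
At y = 2.53 m: A R^(2/3) = 20.7 — too small.
At y = 3.33 m: A R^(2/3) = 33.17 — matches.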